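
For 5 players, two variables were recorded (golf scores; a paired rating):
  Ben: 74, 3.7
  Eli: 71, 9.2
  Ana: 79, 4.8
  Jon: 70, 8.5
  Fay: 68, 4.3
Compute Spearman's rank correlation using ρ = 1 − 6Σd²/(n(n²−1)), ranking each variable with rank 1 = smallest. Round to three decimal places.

-0.100

Ranks of variable 1: 4, 3, 5, 2, 1
Ranks of variable 2: 1, 5, 3, 4, 2
d = r₁ − r₂: 3, -2, 2, -2, -1
d²: 9, 4, 4, 4, 1; Σd² = 22
ρ = 1 − 6·22/(5·24) = 1 − 132/120 = -0.100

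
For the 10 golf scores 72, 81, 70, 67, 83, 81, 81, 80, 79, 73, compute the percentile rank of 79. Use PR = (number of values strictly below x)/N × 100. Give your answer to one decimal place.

N = 10.
Strictly below 79: 4. Equal to 79: 1.
PR = 4/10 × 100 = 40.0

40.0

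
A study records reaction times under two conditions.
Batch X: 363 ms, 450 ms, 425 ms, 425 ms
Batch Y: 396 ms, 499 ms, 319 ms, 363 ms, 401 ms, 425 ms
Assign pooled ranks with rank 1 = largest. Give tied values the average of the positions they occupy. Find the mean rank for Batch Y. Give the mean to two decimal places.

Sorted (descending): 499, 450, 425, 425, 425, 401, 396, 363, 363, 319
The 3 values of 425 occupy positions 3–5 → average rank 4.
The 2 values of 363 occupy positions 8–9 → average rank (8+9)/2 = 8.5.
Batch Y values → pooled ranks: 396→7, 499→1, 319→10, 363→8.5, 401→6, 425→4
Mean rank = (7 + 1 + 10 + 8.5 + 6 + 4) / 6 = 6.08

6.08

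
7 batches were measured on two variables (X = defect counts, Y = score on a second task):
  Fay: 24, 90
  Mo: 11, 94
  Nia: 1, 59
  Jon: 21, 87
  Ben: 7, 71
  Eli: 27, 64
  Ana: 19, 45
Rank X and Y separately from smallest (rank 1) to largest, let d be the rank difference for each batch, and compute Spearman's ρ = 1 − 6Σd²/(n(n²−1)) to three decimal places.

0.179

Ranks of variable 1: 6, 3, 1, 5, 2, 7, 4
Ranks of variable 2: 6, 7, 2, 5, 4, 3, 1
d = r₁ − r₂: 0, -4, -1, 0, -2, 4, 3
d²: 0, 16, 1, 0, 4, 16, 9; Σd² = 46
ρ = 1 − 6·46/(7·48) = 1 − 276/336 = 0.179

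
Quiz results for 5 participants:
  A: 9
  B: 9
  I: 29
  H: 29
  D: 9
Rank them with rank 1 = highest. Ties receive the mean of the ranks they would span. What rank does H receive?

1.5

Sorted (descending): 29, 29, 9, 9, 9
The 2 values of 29 occupy positions 1–2 → average rank (1+2)/2 = 1.5.
The 3 values of 9 occupy positions 3–5 → average rank 4.
H has value 29 → rank 1.5.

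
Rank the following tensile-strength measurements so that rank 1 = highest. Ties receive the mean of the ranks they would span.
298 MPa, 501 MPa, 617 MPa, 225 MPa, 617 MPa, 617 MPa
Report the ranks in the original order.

Sorted (descending): 617, 617, 617, 501, 298, 225
The 3 values of 617 occupy positions 1–3 → average rank 2.

5, 4, 2, 6, 2, 2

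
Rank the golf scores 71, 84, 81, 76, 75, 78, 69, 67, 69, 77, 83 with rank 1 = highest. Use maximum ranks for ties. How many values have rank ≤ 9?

8

Sorted (descending): 84, 83, 81, 78, 77, 76, 75, 71, 69, 69, 67
The 2 values of 69 occupy positions 9–10 → each gets rank 10.
Ranks ≤ 9: {1, 2, 3, 4, 5, 6, 7, 8} → 8 values.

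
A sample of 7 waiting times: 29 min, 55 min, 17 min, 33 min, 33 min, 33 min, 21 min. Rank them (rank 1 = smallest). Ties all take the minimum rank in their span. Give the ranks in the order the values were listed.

Sorted (ascending): 17, 21, 29, 33, 33, 33, 55
The 3 values of 33 occupy positions 4–6 → each gets rank 4.

3, 7, 1, 4, 4, 4, 2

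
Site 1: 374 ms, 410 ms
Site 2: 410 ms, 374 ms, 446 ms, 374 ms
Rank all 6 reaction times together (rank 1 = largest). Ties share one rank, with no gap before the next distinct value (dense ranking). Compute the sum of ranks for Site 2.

9

Sorted (descending): 446, 410, 410, 374, 374, 374
The 2 values of 410 share dense rank 2.
The 3 values of 374 share dense rank 3.
Remaining distinct values take the next consecutive integers.
Site 2 values → pooled ranks: 410→2, 374→3, 446→1, 374→3
Rank sum = 2 + 3 + 1 + 3 = 9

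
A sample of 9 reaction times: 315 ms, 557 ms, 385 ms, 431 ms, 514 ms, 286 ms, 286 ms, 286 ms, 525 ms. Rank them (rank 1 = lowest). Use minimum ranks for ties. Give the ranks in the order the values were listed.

Sorted (ascending): 286, 286, 286, 315, 385, 431, 514, 525, 557
The 3 values of 286 occupy positions 1–3 → each gets rank 1.

4, 9, 5, 6, 7, 1, 1, 1, 8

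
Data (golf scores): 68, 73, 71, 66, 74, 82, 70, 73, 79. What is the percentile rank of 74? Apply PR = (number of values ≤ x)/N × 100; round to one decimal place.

77.8

N = 9.
Strictly below 74: 6. Equal to 74: 1.
PR = 7/9 × 100 = 77.8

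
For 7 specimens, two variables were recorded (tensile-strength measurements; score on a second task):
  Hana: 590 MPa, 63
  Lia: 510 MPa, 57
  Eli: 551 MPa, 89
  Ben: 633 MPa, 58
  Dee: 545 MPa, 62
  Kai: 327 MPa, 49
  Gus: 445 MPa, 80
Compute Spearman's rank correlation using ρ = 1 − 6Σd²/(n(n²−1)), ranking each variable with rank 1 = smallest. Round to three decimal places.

0.321

Ranks of variable 1: 6, 3, 5, 7, 4, 1, 2
Ranks of variable 2: 5, 2, 7, 3, 4, 1, 6
d = r₁ − r₂: 1, 1, -2, 4, 0, 0, -4
d²: 1, 1, 4, 16, 0, 0, 16; Σd² = 38
ρ = 1 − 6·38/(7·48) = 1 − 228/336 = 0.321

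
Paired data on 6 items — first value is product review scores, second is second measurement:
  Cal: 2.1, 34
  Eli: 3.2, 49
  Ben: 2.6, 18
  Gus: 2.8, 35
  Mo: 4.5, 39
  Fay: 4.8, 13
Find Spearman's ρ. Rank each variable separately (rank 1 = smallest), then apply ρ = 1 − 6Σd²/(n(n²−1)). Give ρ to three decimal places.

Ranks of variable 1: 1, 4, 2, 3, 5, 6
Ranks of variable 2: 3, 6, 2, 4, 5, 1
d = r₁ − r₂: -2, -2, 0, -1, 0, 5
d²: 4, 4, 0, 1, 0, 25; Σd² = 34
ρ = 1 − 6·34/(6·35) = 1 − 204/210 = 0.029

0.029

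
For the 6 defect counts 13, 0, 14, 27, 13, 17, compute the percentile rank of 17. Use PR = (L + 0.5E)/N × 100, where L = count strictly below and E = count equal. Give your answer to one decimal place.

N = 6.
Strictly below 17: 4. Equal to 17: 1.
PR = (4 + 0.5·1)/6 × 100 = 75.0

75.0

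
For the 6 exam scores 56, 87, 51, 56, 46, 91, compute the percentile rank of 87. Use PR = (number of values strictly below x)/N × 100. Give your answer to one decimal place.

N = 6.
Strictly below 87: 4. Equal to 87: 1.
PR = 4/6 × 100 = 66.7

66.7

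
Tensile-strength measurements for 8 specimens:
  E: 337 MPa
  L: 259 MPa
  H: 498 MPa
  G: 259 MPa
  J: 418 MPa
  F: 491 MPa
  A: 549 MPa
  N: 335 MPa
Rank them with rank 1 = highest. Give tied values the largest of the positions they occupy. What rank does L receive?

8

Sorted (descending): 549, 498, 491, 418, 337, 335, 259, 259
The 2 values of 259 occupy positions 7–8 → each gets rank 8.
L has value 259 MPa → rank 8.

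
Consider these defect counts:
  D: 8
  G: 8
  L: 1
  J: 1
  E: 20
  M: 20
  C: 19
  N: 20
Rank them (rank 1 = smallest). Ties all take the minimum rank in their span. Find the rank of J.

1

Sorted (ascending): 1, 1, 8, 8, 19, 20, 20, 20
The 2 values of 1 occupy positions 1–2 → each gets rank 1.
The 2 values of 8 occupy positions 3–4 → each gets rank 3.
The 3 values of 20 occupy positions 6–8 → each gets rank 6.
J has value 1 → rank 1.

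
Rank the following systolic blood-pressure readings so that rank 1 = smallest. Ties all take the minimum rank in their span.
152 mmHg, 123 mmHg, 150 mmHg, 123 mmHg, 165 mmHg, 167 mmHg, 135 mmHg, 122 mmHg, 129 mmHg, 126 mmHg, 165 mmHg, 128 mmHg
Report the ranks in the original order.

Sorted (ascending): 122, 123, 123, 126, 128, 129, 135, 150, 152, 165, 165, 167
The 2 values of 123 occupy positions 2–3 → each gets rank 2.
The 2 values of 165 occupy positions 10–11 → each gets rank 10.

9, 2, 8, 2, 10, 12, 7, 1, 6, 4, 10, 5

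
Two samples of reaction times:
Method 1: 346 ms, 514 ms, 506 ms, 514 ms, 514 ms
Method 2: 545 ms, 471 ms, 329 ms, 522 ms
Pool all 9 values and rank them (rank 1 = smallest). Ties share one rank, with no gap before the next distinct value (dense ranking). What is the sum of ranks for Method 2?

Sorted (ascending): 329, 346, 471, 506, 514, 514, 514, 522, 545
The 3 values of 514 share dense rank 5.
Remaining distinct values take the next consecutive integers.
Method 2 values → pooled ranks: 545→7, 471→3, 329→1, 522→6
Rank sum = 7 + 3 + 1 + 6 = 17

17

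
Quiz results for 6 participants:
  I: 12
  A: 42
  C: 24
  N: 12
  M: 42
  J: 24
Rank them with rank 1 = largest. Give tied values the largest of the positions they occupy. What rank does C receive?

Sorted (descending): 42, 42, 24, 24, 12, 12
The 2 values of 42 occupy positions 1–2 → each gets rank 2.
The 2 values of 24 occupy positions 3–4 → each gets rank 4.
The 2 values of 12 occupy positions 5–6 → each gets rank 6.
C has value 24 → rank 4.

4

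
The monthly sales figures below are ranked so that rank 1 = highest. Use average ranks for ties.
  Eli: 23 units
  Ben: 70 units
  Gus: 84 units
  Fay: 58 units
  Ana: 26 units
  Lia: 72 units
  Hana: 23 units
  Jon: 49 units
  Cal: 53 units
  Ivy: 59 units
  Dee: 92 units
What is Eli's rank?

10.5

Sorted (descending): 92, 84, 72, 70, 59, 58, 53, 49, 26, 23, 23
The 2 values of 23 occupy positions 10–11 → average rank (10+11)/2 = 10.5.
Eli has value 23 units → rank 10.5.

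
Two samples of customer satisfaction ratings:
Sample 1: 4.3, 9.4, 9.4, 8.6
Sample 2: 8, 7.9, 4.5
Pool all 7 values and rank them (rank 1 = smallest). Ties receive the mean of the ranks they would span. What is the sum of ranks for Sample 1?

19

Sorted (ascending): 4.3, 4.5, 7.9, 8, 8.6, 9.4, 9.4
The 2 values of 9.4 occupy positions 6–7 → average rank (6+7)/2 = 6.5.
Sample 1 values → pooled ranks: 4.3→1, 9.4→6.5, 9.4→6.5, 8.6→5
Rank sum = 1 + 6.5 + 6.5 + 5 = 19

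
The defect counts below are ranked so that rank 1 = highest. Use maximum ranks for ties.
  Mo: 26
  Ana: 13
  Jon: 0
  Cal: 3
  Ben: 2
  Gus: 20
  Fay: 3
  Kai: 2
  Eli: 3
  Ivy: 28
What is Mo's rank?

Sorted (descending): 28, 26, 20, 13, 3, 3, 3, 2, 2, 0
The 3 values of 3 occupy positions 5–7 → each gets rank 7.
The 2 values of 2 occupy positions 8–9 → each gets rank 9.
Mo has value 26 → rank 2.

2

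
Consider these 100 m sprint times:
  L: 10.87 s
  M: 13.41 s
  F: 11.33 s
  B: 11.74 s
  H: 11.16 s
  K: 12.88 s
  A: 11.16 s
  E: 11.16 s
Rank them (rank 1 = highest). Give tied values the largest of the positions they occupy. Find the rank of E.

Sorted (descending): 13.41, 12.88, 11.74, 11.33, 11.16, 11.16, 11.16, 10.87
The 3 values of 11.16 occupy positions 5–7 → each gets rank 7.
E has value 11.16 s → rank 7.

7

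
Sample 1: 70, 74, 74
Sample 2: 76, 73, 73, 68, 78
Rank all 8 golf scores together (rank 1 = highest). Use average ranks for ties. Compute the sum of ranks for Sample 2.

22

Sorted (descending): 78, 76, 74, 74, 73, 73, 70, 68
The 2 values of 74 occupy positions 3–4 → average rank (3+4)/2 = 3.5.
The 2 values of 73 occupy positions 5–6 → average rank (5+6)/2 = 5.5.
Sample 2 values → pooled ranks: 76→2, 73→5.5, 73→5.5, 68→8, 78→1
Rank sum = 2 + 5.5 + 5.5 + 8 + 1 = 22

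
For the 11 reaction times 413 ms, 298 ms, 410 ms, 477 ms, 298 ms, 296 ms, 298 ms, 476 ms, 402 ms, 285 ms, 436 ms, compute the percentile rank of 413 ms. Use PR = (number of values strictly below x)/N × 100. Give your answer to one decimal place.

63.6

N = 11.
Strictly below 413: 7. Equal to 413: 1.
PR = 7/11 × 100 = 63.6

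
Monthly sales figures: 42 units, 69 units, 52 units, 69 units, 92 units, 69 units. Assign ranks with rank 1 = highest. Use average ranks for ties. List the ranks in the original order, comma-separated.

6, 3, 5, 3, 1, 3

Sorted (descending): 92, 69, 69, 69, 52, 42
The 3 values of 69 occupy positions 2–4 → average rank 3.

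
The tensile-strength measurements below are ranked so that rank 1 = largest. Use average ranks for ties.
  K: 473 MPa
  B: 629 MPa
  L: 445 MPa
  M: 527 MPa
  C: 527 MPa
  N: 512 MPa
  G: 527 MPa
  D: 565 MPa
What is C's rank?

Sorted (descending): 629, 565, 527, 527, 527, 512, 473, 445
The 3 values of 527 occupy positions 3–5 → average rank 4.
C has value 527 MPa → rank 4.

4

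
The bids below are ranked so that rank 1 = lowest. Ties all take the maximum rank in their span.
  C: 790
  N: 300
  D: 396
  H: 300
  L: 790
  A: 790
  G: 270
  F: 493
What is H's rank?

3

Sorted (ascending): 270, 300, 300, 396, 493, 790, 790, 790
The 2 values of 300 occupy positions 2–3 → each gets rank 3.
The 3 values of 790 occupy positions 6–8 → each gets rank 8.
H has value 300 → rank 3.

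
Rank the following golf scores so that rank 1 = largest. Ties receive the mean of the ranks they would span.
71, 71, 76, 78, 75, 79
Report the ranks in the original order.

Sorted (descending): 79, 78, 76, 75, 71, 71
The 2 values of 71 occupy positions 5–6 → average rank (5+6)/2 = 5.5.

5.5, 5.5, 3, 2, 4, 1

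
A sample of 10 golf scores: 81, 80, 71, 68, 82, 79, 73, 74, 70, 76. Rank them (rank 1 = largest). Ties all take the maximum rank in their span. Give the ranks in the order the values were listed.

2, 3, 8, 10, 1, 4, 7, 6, 9, 5

Sorted (descending): 82, 81, 80, 79, 76, 74, 73, 71, 70, 68
No ties — each value takes its position as its rank.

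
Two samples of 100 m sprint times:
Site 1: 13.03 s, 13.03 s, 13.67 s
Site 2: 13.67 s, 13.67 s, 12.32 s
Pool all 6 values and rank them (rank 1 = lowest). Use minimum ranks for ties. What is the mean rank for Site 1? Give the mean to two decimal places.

Sorted (ascending): 12.32, 13.03, 13.03, 13.67, 13.67, 13.67
The 2 values of 13.03 occupy positions 2–3 → each gets rank 2.
The 3 values of 13.67 occupy positions 4–6 → each gets rank 4.
Site 1 values → pooled ranks: 13.03→2, 13.03→2, 13.67→4
Mean rank = (2 + 2 + 4) / 3 = 2.67

2.67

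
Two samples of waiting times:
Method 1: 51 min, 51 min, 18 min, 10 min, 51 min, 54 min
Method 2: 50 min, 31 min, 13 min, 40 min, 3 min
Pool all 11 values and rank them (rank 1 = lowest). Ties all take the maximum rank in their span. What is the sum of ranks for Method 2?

Sorted (ascending): 3, 10, 13, 18, 31, 40, 50, 51, 51, 51, 54
The 3 values of 51 occupy positions 8–10 → each gets rank 10.
Method 2 values → pooled ranks: 50→7, 31→5, 13→3, 40→6, 3→1
Rank sum = 7 + 5 + 3 + 6 + 1 = 22

22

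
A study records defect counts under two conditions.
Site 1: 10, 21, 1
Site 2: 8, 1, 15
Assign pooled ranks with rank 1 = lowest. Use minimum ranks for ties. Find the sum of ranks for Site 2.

Sorted (ascending): 1, 1, 8, 10, 15, 21
The 2 values of 1 occupy positions 1–2 → each gets rank 1.
Site 2 values → pooled ranks: 8→3, 1→1, 15→5
Rank sum = 3 + 1 + 5 = 9

9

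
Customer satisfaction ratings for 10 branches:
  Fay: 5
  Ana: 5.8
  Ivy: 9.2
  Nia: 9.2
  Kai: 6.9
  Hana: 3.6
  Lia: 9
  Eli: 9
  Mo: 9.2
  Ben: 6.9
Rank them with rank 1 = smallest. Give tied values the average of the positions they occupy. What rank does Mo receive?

Sorted (ascending): 3.6, 5, 5.8, 6.9, 6.9, 9, 9, 9.2, 9.2, 9.2
The 2 values of 6.9 occupy positions 4–5 → average rank (4+5)/2 = 4.5.
The 2 values of 9 occupy positions 6–7 → average rank (6+7)/2 = 6.5.
The 3 values of 9.2 occupy positions 8–10 → average rank 9.
Mo has value 9.2 → rank 9.

9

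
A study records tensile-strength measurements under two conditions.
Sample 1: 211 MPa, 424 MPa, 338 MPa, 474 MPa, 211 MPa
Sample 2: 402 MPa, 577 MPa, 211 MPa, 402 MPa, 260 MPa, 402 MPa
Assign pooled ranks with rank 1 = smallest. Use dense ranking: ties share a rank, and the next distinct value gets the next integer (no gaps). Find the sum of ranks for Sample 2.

Sorted (ascending): 211, 211, 211, 260, 338, 402, 402, 402, 424, 474, 577
The 3 values of 211 share dense rank 1.
The 3 values of 402 share dense rank 4.
Remaining distinct values take the next consecutive integers.
Sample 2 values → pooled ranks: 402→4, 577→7, 211→1, 402→4, 260→2, 402→4
Rank sum = 4 + 7 + 1 + 4 + 2 + 4 = 22

22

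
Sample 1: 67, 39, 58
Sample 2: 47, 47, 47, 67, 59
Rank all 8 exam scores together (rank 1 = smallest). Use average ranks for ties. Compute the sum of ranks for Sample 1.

Sorted (ascending): 39, 47, 47, 47, 58, 59, 67, 67
The 3 values of 47 occupy positions 2–4 → average rank 3.
The 2 values of 67 occupy positions 7–8 → average rank (7+8)/2 = 7.5.
Sample 1 values → pooled ranks: 67→7.5, 39→1, 58→5
Rank sum = 7.5 + 1 + 5 = 13.5

13.5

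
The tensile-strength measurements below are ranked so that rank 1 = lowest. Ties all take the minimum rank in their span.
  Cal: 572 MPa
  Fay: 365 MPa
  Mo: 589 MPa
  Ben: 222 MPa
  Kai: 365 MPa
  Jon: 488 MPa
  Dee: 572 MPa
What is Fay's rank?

2

Sorted (ascending): 222, 365, 365, 488, 572, 572, 589
The 2 values of 365 occupy positions 2–3 → each gets rank 2.
The 2 values of 572 occupy positions 5–6 → each gets rank 5.
Fay has value 365 MPa → rank 2.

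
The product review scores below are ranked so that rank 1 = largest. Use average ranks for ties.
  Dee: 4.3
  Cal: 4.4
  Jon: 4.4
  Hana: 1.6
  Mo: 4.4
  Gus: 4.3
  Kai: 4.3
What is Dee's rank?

5

Sorted (descending): 4.4, 4.4, 4.4, 4.3, 4.3, 4.3, 1.6
The 3 values of 4.4 occupy positions 1–3 → average rank 2.
The 3 values of 4.3 occupy positions 4–6 → average rank 5.
Dee has value 4.3 → rank 5.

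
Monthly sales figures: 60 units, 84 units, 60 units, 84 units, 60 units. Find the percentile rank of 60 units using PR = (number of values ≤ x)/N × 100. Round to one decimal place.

N = 5.
Strictly below 60: 0. Equal to 60: 3.
PR = 3/5 × 100 = 60.0

60.0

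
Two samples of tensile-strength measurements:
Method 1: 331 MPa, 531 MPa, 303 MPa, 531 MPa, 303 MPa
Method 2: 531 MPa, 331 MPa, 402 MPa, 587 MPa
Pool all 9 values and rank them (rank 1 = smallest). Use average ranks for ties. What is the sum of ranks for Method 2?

24.5

Sorted (ascending): 303, 303, 331, 331, 402, 531, 531, 531, 587
The 2 values of 303 occupy positions 1–2 → average rank (1+2)/2 = 1.5.
The 2 values of 331 occupy positions 3–4 → average rank (3+4)/2 = 3.5.
The 3 values of 531 occupy positions 6–8 → average rank 7.
Method 2 values → pooled ranks: 531→7, 331→3.5, 402→5, 587→9
Rank sum = 7 + 3.5 + 5 + 9 = 24.5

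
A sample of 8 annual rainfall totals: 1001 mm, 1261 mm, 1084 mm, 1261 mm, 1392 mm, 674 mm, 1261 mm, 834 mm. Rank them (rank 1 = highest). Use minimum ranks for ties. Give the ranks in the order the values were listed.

Sorted (descending): 1392, 1261, 1261, 1261, 1084, 1001, 834, 674
The 3 values of 1261 occupy positions 2–4 → each gets rank 2.

6, 2, 5, 2, 1, 8, 2, 7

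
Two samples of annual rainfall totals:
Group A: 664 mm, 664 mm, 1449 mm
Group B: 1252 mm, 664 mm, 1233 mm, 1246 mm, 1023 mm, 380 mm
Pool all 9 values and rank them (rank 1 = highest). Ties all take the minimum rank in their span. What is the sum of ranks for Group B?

29

Sorted (descending): 1449, 1252, 1246, 1233, 1023, 664, 664, 664, 380
The 3 values of 664 occupy positions 6–8 → each gets rank 6.
Group B values → pooled ranks: 1252→2, 664→6, 1233→4, 1246→3, 1023→5, 380→9
Rank sum = 2 + 6 + 4 + 3 + 5 + 9 = 29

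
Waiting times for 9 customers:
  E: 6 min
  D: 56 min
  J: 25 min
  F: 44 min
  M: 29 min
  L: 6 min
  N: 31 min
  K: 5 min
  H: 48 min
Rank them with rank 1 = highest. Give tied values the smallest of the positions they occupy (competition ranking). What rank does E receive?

Sorted (descending): 56, 48, 44, 31, 29, 25, 6, 6, 5
The 2 values of 6 occupy positions 7–8 → each gets rank 7.
E has value 6 min → rank 7.

7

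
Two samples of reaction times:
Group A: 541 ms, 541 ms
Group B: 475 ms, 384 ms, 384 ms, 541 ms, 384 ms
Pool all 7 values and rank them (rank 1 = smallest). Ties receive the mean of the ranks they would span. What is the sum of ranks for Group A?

12

Sorted (ascending): 384, 384, 384, 475, 541, 541, 541
The 3 values of 384 occupy positions 1–3 → average rank 2.
The 3 values of 541 occupy positions 5–7 → average rank 6.
Group A values → pooled ranks: 541→6, 541→6
Rank sum = 6 + 6 = 12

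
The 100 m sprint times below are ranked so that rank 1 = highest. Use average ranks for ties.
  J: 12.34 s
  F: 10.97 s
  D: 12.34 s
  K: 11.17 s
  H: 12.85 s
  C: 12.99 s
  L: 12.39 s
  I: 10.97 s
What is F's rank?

Sorted (descending): 12.99, 12.85, 12.39, 12.34, 12.34, 11.17, 10.97, 10.97
The 2 values of 12.34 occupy positions 4–5 → average rank (4+5)/2 = 4.5.
The 2 values of 10.97 occupy positions 7–8 → average rank (7+8)/2 = 7.5.
F has value 10.97 s → rank 7.5.

7.5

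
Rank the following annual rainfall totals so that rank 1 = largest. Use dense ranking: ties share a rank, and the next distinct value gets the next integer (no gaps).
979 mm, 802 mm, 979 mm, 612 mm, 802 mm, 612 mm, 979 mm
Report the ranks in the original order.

Sorted (descending): 979, 979, 979, 802, 802, 612, 612
The 3 values of 979 share dense rank 1.
The 2 values of 802 share dense rank 2.
The 2 values of 612 share dense rank 3.

1, 2, 1, 3, 2, 3, 1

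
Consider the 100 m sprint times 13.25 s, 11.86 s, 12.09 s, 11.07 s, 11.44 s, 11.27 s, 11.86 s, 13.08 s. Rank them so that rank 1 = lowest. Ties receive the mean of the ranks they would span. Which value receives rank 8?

Sorted (ascending): 11.07, 11.27, 11.44, 11.86, 11.86, 12.09, 13.08, 13.25
The 2 values of 11.86 occupy positions 4–5 → average rank (4+5)/2 = 4.5.
Rank 8 → value 13.25.

13.25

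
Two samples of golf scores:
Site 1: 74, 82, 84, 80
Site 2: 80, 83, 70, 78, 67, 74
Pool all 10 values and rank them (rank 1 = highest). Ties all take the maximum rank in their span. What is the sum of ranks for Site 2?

Sorted (descending): 84, 83, 82, 80, 80, 78, 74, 74, 70, 67
The 2 values of 80 occupy positions 4–5 → each gets rank 5.
The 2 values of 74 occupy positions 7–8 → each gets rank 8.
Site 2 values → pooled ranks: 80→5, 83→2, 70→9, 78→6, 67→10, 74→8
Rank sum = 5 + 2 + 9 + 6 + 10 + 8 = 40

40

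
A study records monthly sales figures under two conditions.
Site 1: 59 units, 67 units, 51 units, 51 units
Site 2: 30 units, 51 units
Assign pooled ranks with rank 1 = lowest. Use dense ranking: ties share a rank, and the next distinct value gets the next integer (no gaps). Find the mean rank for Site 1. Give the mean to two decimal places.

2.75

Sorted (ascending): 30, 51, 51, 51, 59, 67
The 3 values of 51 share dense rank 2.
Remaining distinct values take the next consecutive integers.
Site 1 values → pooled ranks: 59→3, 67→4, 51→2, 51→2
Mean rank = (3 + 4 + 2 + 2) / 4 = 2.75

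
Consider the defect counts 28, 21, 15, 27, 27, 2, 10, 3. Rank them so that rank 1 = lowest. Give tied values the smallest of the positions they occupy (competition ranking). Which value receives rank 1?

Sorted (ascending): 2, 3, 10, 15, 21, 27, 27, 28
The 2 values of 27 occupy positions 6–7 → each gets rank 6.
Rank 1 → value 2.

2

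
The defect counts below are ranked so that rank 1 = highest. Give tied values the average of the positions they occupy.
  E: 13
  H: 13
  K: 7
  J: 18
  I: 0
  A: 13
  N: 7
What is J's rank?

1

Sorted (descending): 18, 13, 13, 13, 7, 7, 0
The 3 values of 13 occupy positions 2–4 → average rank 3.
The 2 values of 7 occupy positions 5–6 → average rank (5+6)/2 = 5.5.
J has value 18 → rank 1.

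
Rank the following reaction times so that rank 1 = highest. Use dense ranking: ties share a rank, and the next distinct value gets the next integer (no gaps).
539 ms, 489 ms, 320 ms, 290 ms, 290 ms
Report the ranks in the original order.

Sorted (descending): 539, 489, 320, 290, 290
The 2 values of 290 share dense rank 4.
Remaining distinct values take the next consecutive integers.

1, 2, 3, 4, 4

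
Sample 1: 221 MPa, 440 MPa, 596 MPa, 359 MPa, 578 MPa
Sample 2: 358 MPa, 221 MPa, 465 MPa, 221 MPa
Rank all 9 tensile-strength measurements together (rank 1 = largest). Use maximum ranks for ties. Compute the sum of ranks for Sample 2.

Sorted (descending): 596, 578, 465, 440, 359, 358, 221, 221, 221
The 3 values of 221 occupy positions 7–9 → each gets rank 9.
Sample 2 values → pooled ranks: 358→6, 221→9, 465→3, 221→9
Rank sum = 6 + 9 + 3 + 9 = 27

27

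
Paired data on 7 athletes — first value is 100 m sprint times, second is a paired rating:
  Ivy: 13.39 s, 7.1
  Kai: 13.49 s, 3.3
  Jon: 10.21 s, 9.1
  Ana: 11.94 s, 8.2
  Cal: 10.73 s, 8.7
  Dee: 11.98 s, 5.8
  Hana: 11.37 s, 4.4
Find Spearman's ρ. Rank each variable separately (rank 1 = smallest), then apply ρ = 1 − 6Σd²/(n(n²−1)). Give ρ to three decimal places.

-0.750

Ranks of variable 1: 6, 7, 1, 4, 2, 5, 3
Ranks of variable 2: 4, 1, 7, 5, 6, 3, 2
d = r₁ − r₂: 2, 6, -6, -1, -4, 2, 1
d²: 4, 36, 36, 1, 16, 4, 1; Σd² = 98
ρ = 1 − 6·98/(7·48) = 1 − 588/336 = -0.750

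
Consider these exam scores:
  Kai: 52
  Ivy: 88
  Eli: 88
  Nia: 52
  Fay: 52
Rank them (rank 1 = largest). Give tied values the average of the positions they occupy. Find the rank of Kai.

4

Sorted (descending): 88, 88, 52, 52, 52
The 2 values of 88 occupy positions 1–2 → average rank (1+2)/2 = 1.5.
The 3 values of 52 occupy positions 3–5 → average rank 4.
Kai has value 52 → rank 4.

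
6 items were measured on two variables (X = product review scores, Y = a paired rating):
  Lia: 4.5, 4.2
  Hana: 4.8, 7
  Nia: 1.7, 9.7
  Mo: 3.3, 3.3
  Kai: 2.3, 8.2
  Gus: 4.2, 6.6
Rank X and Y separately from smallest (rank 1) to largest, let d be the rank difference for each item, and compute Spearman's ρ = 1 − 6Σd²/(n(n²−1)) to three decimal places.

-0.486

Ranks of variable 1: 5, 6, 1, 3, 2, 4
Ranks of variable 2: 2, 4, 6, 1, 5, 3
d = r₁ − r₂: 3, 2, -5, 2, -3, 1
d²: 9, 4, 25, 4, 9, 1; Σd² = 52
ρ = 1 − 6·52/(6·35) = 1 − 312/210 = -0.486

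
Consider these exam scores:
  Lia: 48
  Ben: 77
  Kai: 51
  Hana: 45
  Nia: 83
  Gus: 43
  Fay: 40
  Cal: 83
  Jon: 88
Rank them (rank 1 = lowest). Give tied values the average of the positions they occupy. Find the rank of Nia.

Sorted (ascending): 40, 43, 45, 48, 51, 77, 83, 83, 88
The 2 values of 83 occupy positions 7–8 → average rank (7+8)/2 = 7.5.
Nia has value 83 → rank 7.5.

7.5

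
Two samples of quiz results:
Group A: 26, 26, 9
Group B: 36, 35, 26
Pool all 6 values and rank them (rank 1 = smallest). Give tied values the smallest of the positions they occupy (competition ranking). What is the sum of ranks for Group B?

13

Sorted (ascending): 9, 26, 26, 26, 35, 36
The 3 values of 26 occupy positions 2–4 → each gets rank 2.
Group B values → pooled ranks: 36→6, 35→5, 26→2
Rank sum = 6 + 5 + 2 = 13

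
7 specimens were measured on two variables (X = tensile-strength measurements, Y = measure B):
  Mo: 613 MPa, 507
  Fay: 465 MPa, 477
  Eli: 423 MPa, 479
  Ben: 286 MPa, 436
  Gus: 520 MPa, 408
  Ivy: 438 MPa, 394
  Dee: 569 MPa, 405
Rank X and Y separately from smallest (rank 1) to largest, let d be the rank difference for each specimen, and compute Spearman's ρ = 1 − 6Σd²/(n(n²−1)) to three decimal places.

0.107

Ranks of variable 1: 7, 4, 2, 1, 5, 3, 6
Ranks of variable 2: 7, 5, 6, 4, 3, 1, 2
d = r₁ − r₂: 0, -1, -4, -3, 2, 2, 4
d²: 0, 1, 16, 9, 4, 4, 16; Σd² = 50
ρ = 1 − 6·50/(7·48) = 1 − 300/336 = 0.107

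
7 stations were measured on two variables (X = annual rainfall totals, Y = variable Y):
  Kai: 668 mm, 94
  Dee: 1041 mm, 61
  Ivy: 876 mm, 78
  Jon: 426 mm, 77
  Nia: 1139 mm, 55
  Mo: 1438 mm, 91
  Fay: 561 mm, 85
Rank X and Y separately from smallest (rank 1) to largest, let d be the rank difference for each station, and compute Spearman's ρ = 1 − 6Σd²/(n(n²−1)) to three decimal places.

-0.143

Ranks of variable 1: 3, 5, 4, 1, 6, 7, 2
Ranks of variable 2: 7, 2, 4, 3, 1, 6, 5
d = r₁ − r₂: -4, 3, 0, -2, 5, 1, -3
d²: 16, 9, 0, 4, 25, 1, 9; Σd² = 64
ρ = 1 − 6·64/(7·48) = 1 − 384/336 = -0.143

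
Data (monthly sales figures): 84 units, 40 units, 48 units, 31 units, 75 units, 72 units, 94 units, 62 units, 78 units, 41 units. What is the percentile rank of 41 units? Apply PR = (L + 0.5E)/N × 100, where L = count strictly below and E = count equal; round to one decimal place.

25.0

N = 10.
Strictly below 41: 2. Equal to 41: 1.
PR = (2 + 0.5·1)/10 × 100 = 25.0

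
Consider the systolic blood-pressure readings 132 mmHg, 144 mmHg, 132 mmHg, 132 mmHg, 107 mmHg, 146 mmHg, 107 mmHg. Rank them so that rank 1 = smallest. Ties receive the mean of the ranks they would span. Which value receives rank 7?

146

Sorted (ascending): 107, 107, 132, 132, 132, 144, 146
The 2 values of 107 occupy positions 1–2 → average rank (1+2)/2 = 1.5.
The 3 values of 132 occupy positions 3–5 → average rank 4.
Rank 7 → value 146.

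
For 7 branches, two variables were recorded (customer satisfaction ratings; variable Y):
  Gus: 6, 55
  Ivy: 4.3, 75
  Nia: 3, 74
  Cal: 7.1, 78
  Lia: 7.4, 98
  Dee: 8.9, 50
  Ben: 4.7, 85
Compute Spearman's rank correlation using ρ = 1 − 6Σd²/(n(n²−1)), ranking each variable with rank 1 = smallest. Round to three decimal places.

-0.036

Ranks of variable 1: 4, 2, 1, 5, 6, 7, 3
Ranks of variable 2: 2, 4, 3, 5, 7, 1, 6
d = r₁ − r₂: 2, -2, -2, 0, -1, 6, -3
d²: 4, 4, 4, 0, 1, 36, 9; Σd² = 58
ρ = 1 − 6·58/(7·48) = 1 − 348/336 = -0.036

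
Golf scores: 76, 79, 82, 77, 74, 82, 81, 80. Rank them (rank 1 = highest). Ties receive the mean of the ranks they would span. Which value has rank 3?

Sorted (descending): 82, 82, 81, 80, 79, 77, 76, 74
The 2 values of 82 occupy positions 1–2 → average rank (1+2)/2 = 1.5.
Rank 3 → value 81.

81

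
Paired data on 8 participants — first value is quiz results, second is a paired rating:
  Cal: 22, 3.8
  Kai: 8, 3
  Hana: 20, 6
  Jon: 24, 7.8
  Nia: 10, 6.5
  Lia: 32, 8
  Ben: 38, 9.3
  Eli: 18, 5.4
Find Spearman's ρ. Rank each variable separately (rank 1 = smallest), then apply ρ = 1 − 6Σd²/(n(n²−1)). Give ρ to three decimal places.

Ranks of variable 1: 5, 1, 4, 6, 2, 7, 8, 3
Ranks of variable 2: 2, 1, 4, 6, 5, 7, 8, 3
d = r₁ − r₂: 3, 0, 0, 0, -3, 0, 0, 0
d²: 9, 0, 0, 0, 9, 0, 0, 0; Σd² = 18
ρ = 1 − 6·18/(8·63) = 1 − 108/504 = 0.786

0.786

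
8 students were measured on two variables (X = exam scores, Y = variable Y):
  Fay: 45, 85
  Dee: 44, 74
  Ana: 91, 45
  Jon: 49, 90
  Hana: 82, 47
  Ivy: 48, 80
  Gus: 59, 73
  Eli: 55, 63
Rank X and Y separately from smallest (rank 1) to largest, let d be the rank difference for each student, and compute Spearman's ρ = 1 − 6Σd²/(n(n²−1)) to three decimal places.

Ranks of variable 1: 2, 1, 8, 4, 7, 3, 6, 5
Ranks of variable 2: 7, 5, 1, 8, 2, 6, 4, 3
d = r₁ − r₂: -5, -4, 7, -4, 5, -3, 2, 2
d²: 25, 16, 49, 16, 25, 9, 4, 4; Σd² = 148
ρ = 1 − 6·148/(8·63) = 1 − 888/504 = -0.762

-0.762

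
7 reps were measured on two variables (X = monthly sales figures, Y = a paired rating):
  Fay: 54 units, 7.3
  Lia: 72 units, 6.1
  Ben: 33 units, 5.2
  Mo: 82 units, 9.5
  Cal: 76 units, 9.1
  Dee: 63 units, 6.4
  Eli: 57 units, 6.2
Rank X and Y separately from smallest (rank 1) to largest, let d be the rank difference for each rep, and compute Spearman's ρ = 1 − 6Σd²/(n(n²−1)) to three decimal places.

Ranks of variable 1: 2, 5, 1, 7, 6, 4, 3
Ranks of variable 2: 5, 2, 1, 7, 6, 4, 3
d = r₁ − r₂: -3, 3, 0, 0, 0, 0, 0
d²: 9, 9, 0, 0, 0, 0, 0; Σd² = 18
ρ = 1 − 6·18/(7·48) = 1 − 108/336 = 0.679

0.679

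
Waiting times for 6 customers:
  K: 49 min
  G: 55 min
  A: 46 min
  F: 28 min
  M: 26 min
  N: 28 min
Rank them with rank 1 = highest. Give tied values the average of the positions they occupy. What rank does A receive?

Sorted (descending): 55, 49, 46, 28, 28, 26
The 2 values of 28 occupy positions 4–5 → average rank (4+5)/2 = 4.5.
A has value 46 min → rank 3.

3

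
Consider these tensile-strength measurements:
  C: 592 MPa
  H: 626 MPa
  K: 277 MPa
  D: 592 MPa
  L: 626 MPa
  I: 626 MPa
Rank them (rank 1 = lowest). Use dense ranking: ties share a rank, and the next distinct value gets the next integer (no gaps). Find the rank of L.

3

Sorted (ascending): 277, 592, 592, 626, 626, 626
The 2 values of 592 share dense rank 2.
The 3 values of 626 share dense rank 3.
Remaining distinct values take the next consecutive integers.
L has value 626 MPa → rank 3.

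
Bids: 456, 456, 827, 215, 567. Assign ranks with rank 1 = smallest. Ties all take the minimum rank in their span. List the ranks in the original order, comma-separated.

Sorted (ascending): 215, 456, 456, 567, 827
The 2 values of 456 occupy positions 2–3 → each gets rank 2.

2, 2, 5, 1, 4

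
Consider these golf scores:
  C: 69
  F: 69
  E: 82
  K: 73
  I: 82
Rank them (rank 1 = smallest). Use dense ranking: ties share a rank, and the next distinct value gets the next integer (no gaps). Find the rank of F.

1

Sorted (ascending): 69, 69, 73, 82, 82
The 2 values of 69 share dense rank 1.
The 2 values of 82 share dense rank 3.
Remaining distinct values take the next consecutive integers.
F has value 69 → rank 1.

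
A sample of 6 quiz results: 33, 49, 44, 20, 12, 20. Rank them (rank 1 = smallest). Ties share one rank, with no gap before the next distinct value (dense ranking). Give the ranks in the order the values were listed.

3, 5, 4, 2, 1, 2

Sorted (ascending): 12, 20, 20, 33, 44, 49
The 2 values of 20 share dense rank 2.
Remaining distinct values take the next consecutive integers.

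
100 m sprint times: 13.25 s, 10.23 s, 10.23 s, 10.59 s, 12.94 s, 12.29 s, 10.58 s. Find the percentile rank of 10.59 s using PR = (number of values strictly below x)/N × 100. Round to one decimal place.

42.9

N = 7.
Strictly below 10.59: 3. Equal to 10.59: 1.
PR = 3/7 × 100 = 42.9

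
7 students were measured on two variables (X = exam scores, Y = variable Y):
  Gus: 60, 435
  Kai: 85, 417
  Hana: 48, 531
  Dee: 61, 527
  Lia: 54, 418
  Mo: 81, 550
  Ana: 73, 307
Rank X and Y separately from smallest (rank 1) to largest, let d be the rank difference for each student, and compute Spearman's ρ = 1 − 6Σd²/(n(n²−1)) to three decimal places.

Ranks of variable 1: 3, 7, 1, 4, 2, 6, 5
Ranks of variable 2: 4, 2, 6, 5, 3, 7, 1
d = r₁ − r₂: -1, 5, -5, -1, -1, -1, 4
d²: 1, 25, 25, 1, 1, 1, 16; Σd² = 70
ρ = 1 − 6·70/(7·48) = 1 − 420/336 = -0.250

-0.250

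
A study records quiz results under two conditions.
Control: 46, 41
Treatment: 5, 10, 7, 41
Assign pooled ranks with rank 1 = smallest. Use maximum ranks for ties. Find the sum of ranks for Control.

Sorted (ascending): 5, 7, 10, 41, 41, 46
The 2 values of 41 occupy positions 4–5 → each gets rank 5.
Control values → pooled ranks: 46→6, 41→5
Rank sum = 6 + 5 = 11

11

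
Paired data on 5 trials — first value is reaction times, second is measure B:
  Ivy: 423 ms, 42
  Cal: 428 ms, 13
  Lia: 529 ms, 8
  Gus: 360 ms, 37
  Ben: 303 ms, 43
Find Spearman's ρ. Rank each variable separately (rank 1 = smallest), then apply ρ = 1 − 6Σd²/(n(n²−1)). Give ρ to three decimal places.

Ranks of variable 1: 3, 4, 5, 2, 1
Ranks of variable 2: 4, 2, 1, 3, 5
d = r₁ − r₂: -1, 2, 4, -1, -4
d²: 1, 4, 16, 1, 16; Σd² = 38
ρ = 1 − 6·38/(5·24) = 1 − 228/120 = -0.900

-0.900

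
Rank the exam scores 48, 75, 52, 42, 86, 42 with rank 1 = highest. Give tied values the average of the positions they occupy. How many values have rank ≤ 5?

Sorted (descending): 86, 75, 52, 48, 42, 42
The 2 values of 42 occupy positions 5–6 → average rank (5+6)/2 = 5.5.
Ranks ≤ 5: {1, 2, 3, 4} → 4 values.

4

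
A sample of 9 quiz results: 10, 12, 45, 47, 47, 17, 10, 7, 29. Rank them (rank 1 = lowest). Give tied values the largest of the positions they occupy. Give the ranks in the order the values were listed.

3, 4, 7, 9, 9, 5, 3, 1, 6

Sorted (ascending): 7, 10, 10, 12, 17, 29, 45, 47, 47
The 2 values of 10 occupy positions 2–3 → each gets rank 3.
The 2 values of 47 occupy positions 8–9 → each gets rank 9.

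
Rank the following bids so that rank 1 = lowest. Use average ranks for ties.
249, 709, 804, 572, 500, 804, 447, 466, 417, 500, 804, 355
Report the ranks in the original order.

Sorted (ascending): 249, 355, 417, 447, 466, 500, 500, 572, 709, 804, 804, 804
The 2 values of 500 occupy positions 6–7 → average rank (6+7)/2 = 6.5.
The 3 values of 804 occupy positions 10–12 → average rank 11.

1, 9, 11, 8, 6.5, 11, 4, 5, 3, 6.5, 11, 2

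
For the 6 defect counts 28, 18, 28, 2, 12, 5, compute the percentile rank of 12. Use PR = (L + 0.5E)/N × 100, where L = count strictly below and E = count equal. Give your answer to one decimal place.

41.7

N = 6.
Strictly below 12: 2. Equal to 12: 1.
PR = (2 + 0.5·1)/6 × 100 = 41.7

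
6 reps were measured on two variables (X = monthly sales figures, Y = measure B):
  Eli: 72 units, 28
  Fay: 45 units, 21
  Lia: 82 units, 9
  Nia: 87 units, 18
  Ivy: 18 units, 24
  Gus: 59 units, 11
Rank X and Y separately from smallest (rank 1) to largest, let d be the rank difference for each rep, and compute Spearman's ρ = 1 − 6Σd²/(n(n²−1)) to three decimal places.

-0.429

Ranks of variable 1: 4, 2, 5, 6, 1, 3
Ranks of variable 2: 6, 4, 1, 3, 5, 2
d = r₁ − r₂: -2, -2, 4, 3, -4, 1
d²: 4, 4, 16, 9, 16, 1; Σd² = 50
ρ = 1 − 6·50/(6·35) = 1 − 300/210 = -0.429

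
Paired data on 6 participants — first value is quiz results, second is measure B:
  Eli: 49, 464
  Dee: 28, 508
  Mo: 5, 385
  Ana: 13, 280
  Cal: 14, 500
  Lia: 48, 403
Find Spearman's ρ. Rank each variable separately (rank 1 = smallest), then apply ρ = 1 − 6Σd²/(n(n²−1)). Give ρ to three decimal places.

Ranks of variable 1: 6, 4, 1, 2, 3, 5
Ranks of variable 2: 4, 6, 2, 1, 5, 3
d = r₁ − r₂: 2, -2, -1, 1, -2, 2
d²: 4, 4, 1, 1, 4, 4; Σd² = 18
ρ = 1 − 6·18/(6·35) = 1 − 108/210 = 0.486

0.486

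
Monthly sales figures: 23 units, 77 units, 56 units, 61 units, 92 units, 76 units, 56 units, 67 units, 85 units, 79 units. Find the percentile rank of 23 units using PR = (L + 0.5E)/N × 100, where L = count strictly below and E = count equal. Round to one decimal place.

5.0

N = 10.
Strictly below 23: 0. Equal to 23: 1.
PR = (0 + 0.5·1)/10 × 100 = 5.0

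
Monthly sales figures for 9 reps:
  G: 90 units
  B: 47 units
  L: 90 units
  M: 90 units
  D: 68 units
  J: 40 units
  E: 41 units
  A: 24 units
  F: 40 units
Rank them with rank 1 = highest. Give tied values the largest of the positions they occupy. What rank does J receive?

8

Sorted (descending): 90, 90, 90, 68, 47, 41, 40, 40, 24
The 3 values of 90 occupy positions 1–3 → each gets rank 3.
The 2 values of 40 occupy positions 7–8 → each gets rank 8.
J has value 40 units → rank 8.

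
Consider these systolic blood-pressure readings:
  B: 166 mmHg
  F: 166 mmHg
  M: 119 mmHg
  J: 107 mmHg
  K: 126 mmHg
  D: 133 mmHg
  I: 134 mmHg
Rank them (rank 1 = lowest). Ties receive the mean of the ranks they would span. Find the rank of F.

Sorted (ascending): 107, 119, 126, 133, 134, 166, 166
The 2 values of 166 occupy positions 6–7 → average rank (6+7)/2 = 6.5.
F has value 166 mmHg → rank 6.5.

6.5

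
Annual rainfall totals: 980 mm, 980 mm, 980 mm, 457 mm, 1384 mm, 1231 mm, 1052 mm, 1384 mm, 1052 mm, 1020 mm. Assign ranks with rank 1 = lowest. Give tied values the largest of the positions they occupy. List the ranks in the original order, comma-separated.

Sorted (ascending): 457, 980, 980, 980, 1020, 1052, 1052, 1231, 1384, 1384
The 3 values of 980 occupy positions 2–4 → each gets rank 4.
The 2 values of 1052 occupy positions 6–7 → each gets rank 7.
The 2 values of 1384 occupy positions 9–10 → each gets rank 10.

4, 4, 4, 1, 10, 8, 7, 10, 7, 5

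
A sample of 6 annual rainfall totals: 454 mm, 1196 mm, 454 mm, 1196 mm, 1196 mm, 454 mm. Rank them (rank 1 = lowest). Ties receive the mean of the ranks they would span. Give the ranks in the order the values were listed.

Sorted (ascending): 454, 454, 454, 1196, 1196, 1196
The 3 values of 454 occupy positions 1–3 → average rank 2.
The 3 values of 1196 occupy positions 4–6 → average rank 5.

2, 5, 2, 5, 5, 2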